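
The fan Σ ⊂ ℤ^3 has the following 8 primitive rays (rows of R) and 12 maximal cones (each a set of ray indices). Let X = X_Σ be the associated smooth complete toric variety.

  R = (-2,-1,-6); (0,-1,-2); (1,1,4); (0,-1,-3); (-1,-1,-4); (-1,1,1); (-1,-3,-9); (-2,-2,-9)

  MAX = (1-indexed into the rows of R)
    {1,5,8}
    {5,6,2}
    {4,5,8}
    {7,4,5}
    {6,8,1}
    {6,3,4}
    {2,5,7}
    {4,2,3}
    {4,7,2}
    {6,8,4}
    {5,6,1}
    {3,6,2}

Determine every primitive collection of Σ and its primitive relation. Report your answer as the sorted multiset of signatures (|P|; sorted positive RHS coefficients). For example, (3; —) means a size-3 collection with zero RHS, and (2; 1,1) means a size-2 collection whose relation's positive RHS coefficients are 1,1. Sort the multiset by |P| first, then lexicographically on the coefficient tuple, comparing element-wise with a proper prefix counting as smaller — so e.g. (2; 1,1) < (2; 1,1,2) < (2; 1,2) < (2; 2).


Σ has 14 primitive collections:

  P = {3,5}:  v_{3} + v_{5} = 0  →  sig = (2; —)
  P = {1,4}:  v_{1} + v_{4} = v_{8}  →  sig = (2; 1)
  P = {1,3}:  v_{1} + v_{3} = v_{4} + v_{6}  →  sig = (2; 1,1)
  P = {3,7}:  v_{3} + v_{7} = v_{2} + v_{4}  →  sig = (2; 1,1)
  P = {2,8}:  v_{2} + v_{8} = v_{4} + 2·v_{5}  →  sig = (2; 1,2)
  P = {3,8}:  v_{3} + v_{8} = 2·v_{4} + v_{6}  →  sig = (2; 1,2)
  P = {1,7}:  v_{1} + v_{7} = v_{4} + 3·v_{5}  →  sig = (2; 1,3)
  P = {1,2}:  v_{1} + v_{2} = 2·v_{5}  →  sig = (2; 2)
  P = {6,7}:  v_{6} + v_{7} = 2·v_{5}  →  sig = (2; 2)
  P = {7,8}:  v_{7} + v_{8} = 2·v_{4} + 3·v_{5}  →  sig = (2; 2,3)
  P = {2,4,5}:  v_{2} + v_{4} + v_{5} = v_{7}  →  sig = (3; 1)
  P = {2,4,6}:  v_{2} + v_{4} + v_{6} = v_{5}  →  sig = (3; 1)
  P = {4,5,6}:  v_{4} + v_{5} + v_{6} = v_{1}  →  sig = (3; 1)
  P = {5,6,8}:  v_{5} + v_{6} + v_{8} = 2·v_{1}  →  sig = (3; 2)

so the primitive-relation signature multiset is
    (2; —)
    (2; 1)
    (2; 1,1)
    (2; 1,1)
    (2; 1,2)
    (2; 1,2)
    (2; 1,3)
    (2; 2)
    (2; 2)
    (2; 2,3)
    (3; 1)
    (3; 1)
    (3; 1)
    (3; 2)


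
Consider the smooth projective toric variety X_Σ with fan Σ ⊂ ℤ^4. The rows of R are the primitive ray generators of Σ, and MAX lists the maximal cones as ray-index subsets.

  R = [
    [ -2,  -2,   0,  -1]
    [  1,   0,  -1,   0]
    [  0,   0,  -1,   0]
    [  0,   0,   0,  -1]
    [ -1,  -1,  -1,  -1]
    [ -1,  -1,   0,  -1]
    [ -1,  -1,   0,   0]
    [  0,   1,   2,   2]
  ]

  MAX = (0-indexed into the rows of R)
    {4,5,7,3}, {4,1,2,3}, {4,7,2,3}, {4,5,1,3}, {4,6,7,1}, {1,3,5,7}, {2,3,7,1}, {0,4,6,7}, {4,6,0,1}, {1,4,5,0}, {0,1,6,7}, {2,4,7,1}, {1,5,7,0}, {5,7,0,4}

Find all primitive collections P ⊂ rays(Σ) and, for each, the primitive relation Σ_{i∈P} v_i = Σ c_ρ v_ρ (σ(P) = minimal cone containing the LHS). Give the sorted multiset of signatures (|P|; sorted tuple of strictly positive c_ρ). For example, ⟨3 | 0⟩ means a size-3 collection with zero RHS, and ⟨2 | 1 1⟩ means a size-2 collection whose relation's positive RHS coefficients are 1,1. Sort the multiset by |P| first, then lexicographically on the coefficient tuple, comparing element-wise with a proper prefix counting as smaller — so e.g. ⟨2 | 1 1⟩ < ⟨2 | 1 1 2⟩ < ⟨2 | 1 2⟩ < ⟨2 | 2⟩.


Primitive collections (9):

  • {2,5}:  v_{2} + v_{5} = v_{4} — sig = ⟨2 | 1⟩
  • {3,6}:  v_{3} + v_{6} = v_{5} — sig = ⟨2 | 1⟩
  • {5,6}:  v_{5} + v_{6} = v_{0} — sig = ⟨2 | 1⟩
  • {0,2}:  v_{0} + v_{2} = v_{4} + v_{6} — sig = ⟨2 | 1 1⟩
  • {2,6}:  v_{2} + v_{6} = v_{1} + 2·v_{4} + v_{7} — sig = ⟨2 | 1 1 2⟩
  • {0,3}:  v_{0} + v_{3} = 2·v_{5} — sig = ⟨2 | 2⟩
  • {1,3,4,7}:  v_{1} + v_{3} + v_{4} + v_{7} = 0 — sig = ⟨4 | 0⟩
  • {1,4,5,7}:  v_{1} + v_{4} + v_{5} + v_{7} = v_{6} — sig = ⟨4 | 1⟩
  • {0,1,4,7}:  v_{0} + v_{1} + v_{4} + v_{7} = 2·v_{6} — sig = ⟨4 | 2⟩

Hence PRS(X_Σ) =
    ⟨2 | 1⟩
    ⟨2 | 1⟩
    ⟨2 | 1⟩
    ⟨2 | 1 1⟩
    ⟨2 | 1 1 2⟩
    ⟨2 | 2⟩
    ⟨4 | 0⟩
    ⟨4 | 1⟩
    ⟨4 | 2⟩


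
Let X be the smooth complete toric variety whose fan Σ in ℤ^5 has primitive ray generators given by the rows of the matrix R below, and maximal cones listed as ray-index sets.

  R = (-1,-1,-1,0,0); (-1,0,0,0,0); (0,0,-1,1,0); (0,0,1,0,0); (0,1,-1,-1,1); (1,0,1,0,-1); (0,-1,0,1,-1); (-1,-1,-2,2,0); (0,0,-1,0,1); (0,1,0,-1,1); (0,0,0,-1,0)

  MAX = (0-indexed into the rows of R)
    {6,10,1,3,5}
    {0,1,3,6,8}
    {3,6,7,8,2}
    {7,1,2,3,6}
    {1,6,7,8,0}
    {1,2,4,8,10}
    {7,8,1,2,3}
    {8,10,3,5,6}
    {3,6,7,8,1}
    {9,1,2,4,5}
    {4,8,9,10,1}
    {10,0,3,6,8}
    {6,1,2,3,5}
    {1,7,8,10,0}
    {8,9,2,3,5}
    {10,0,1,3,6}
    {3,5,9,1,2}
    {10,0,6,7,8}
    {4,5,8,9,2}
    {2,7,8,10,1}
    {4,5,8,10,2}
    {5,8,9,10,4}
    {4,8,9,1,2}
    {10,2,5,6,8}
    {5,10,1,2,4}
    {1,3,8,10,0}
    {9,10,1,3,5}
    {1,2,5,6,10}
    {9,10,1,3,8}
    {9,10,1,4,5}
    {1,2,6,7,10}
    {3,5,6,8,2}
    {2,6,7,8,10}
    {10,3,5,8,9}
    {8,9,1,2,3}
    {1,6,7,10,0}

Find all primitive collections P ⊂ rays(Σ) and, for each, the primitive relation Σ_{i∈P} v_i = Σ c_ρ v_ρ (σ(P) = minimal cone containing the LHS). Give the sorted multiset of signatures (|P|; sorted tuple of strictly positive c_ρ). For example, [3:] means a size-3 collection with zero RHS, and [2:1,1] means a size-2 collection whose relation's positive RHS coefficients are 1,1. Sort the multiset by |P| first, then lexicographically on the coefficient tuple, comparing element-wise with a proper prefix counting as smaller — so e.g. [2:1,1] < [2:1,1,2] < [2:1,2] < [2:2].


17 minimal non-faces of Δ(Σ) (on 11 rays):

  {6,9}:  v_{6} + v_{9} = 0  ⇒ sig = [2:]
  {3,4}:  v_{3} + v_{4} = v_{9}  ⇒ sig = [2:1]
  {0,2}:  v_{0} + v_{2} = v_{7} + v_{10}  ⇒ sig = [2:1,1]
  {0,5}:  v_{0} + v_{5} = v_{6} + v_{10}  ⇒ sig = [2:1,1]
  {4,6}:  v_{4} + v_{6} = v_{2} + v_{10}  ⇒ sig = [2:1,1]
  {5,7}:  v_{5} + v_{7} = v_{2} + v_{6}  ⇒ sig = [2:1,1]
  {0,9}:  v_{0} + v_{9} = v_{1} + v_{8} + v_{10}  ⇒ sig = [2:1,1,1]
  {7,9}:  v_{7} + v_{9} = v_{1} + v_{2} + v_{8}  ⇒ sig = [2:1,1,1]
  {0,4}:  v_{0} + v_{4} = v_{1} + v_{2} + v_{8} + 2·v_{10}  ⇒ sig = [2:1,1,1,2]
  {4,7}:  v_{4} + v_{7} = v_{1} + 2·v_{2} + v_{8} + v_{10}  ⇒ sig = [2:1,1,1,2]
  {1,5,8}:  v_{1} + v_{5} + v_{8} = 0  ⇒ sig = [3:]
  {2,3,10}:  v_{2} + v_{3} + v_{10} = 0  ⇒ sig = [3:]
  {2,9,10}:  v_{2} + v_{9} + v_{10} = v_{4}  ⇒ sig = [3:1]
  {3,7,10}:  v_{3} + v_{7} + v_{10} = v_{1} + v_{6} + v_{8}  ⇒ sig = [3:1,1,1]
  {0,3,7}:  v_{0} + v_{3} + v_{7} = 2·v_{1} + 2·v_{6} + 2·v_{8}  ⇒ sig = [3:2,2,2]
  {1,2,6,8}:  v_{1} + v_{2} + v_{6} + v_{8} = v_{7}  ⇒ sig = [4:1]
  {1,6,8,10}:  v_{1} + v_{6} + v_{8} + v_{10} = v_{0}  ⇒ sig = [4:1]

Hence PRS(X_Σ) =
    [2:]
    [2:1]
    [2:1,1]
    [2:1,1]
    [2:1,1]
    [2:1,1]
    [2:1,1,1]
    [2:1,1,1]
    [2:1,1,1,2]
    [2:1,1,1,2]
    [3:]
    [3:]
    [3:1]
    [3:1,1,1]
    [3:2,2,2]
    [4:1]
    [4:1]


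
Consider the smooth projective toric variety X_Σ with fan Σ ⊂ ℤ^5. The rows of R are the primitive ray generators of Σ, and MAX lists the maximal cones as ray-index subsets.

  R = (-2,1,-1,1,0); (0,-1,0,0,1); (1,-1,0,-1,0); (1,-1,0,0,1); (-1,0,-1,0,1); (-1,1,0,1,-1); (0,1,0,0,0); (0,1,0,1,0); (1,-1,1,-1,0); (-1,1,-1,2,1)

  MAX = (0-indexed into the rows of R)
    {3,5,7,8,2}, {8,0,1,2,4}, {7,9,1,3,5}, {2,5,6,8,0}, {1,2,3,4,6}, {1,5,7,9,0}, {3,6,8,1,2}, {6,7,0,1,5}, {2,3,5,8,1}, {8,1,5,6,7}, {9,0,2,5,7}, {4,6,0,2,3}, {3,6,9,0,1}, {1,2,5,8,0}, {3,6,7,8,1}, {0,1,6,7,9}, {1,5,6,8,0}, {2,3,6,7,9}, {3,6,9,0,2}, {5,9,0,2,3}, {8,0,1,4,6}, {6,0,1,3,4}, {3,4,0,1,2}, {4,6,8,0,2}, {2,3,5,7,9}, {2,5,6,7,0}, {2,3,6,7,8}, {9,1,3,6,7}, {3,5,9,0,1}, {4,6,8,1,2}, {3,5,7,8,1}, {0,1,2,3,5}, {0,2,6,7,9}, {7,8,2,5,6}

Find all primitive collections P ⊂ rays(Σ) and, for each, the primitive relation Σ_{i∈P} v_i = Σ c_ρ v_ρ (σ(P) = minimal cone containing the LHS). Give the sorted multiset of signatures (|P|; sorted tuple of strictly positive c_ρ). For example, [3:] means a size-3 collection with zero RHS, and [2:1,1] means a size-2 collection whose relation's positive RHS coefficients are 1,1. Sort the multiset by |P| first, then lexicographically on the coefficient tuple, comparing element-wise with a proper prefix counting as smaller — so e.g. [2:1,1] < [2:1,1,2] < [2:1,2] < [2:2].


Minimal non-faces — 14 found among 10 rays, 34 max cones:

  P={4,5}:  v_{4} + v_{5} = v_{0}  →  sig = [2:1]
  P={8,9}:  v_{8} + v_{9} = v_{1} + v_{7}  →  sig = [2:1,1]
  P={4,7}:  v_{4} + v_{7} = v_{0} + v_{3} + v_{6}  →  sig = [2:1,1,1]
  P={4,9}:  v_{4} + v_{9} = 2·v_{0} + 2·v_{3} + v_{6}  →  sig = [2:1,2,2]
  P={0,3,7}:  v_{0} + v_{3} + v_{7} = v_{9}  →  sig = [3:1]
  P={0,3,8}:  v_{0} + v_{3} + v_{8} = v_{1}  →  sig = [3:1]
  P={1,2,7}:  v_{1} + v_{2} + v_{7} = v_{3}  →  sig = [3:1]
  P={3,5,6}:  v_{3} + v_{5} + v_{6} = v_{7}  →  sig = [3:1]
  P={0,7,8}:  v_{0} + v_{7} + v_{8} = v_{1} + v_{5} + v_{6}  →  sig = [3:1,1,1]
  P={3,4,8}:  v_{3} + v_{4} + v_{8} = 2·v_{1} + v_{2} + v_{6}  →  sig = [3:1,1,2]
  P={1,2,9}:  v_{1} + v_{2} + v_{9} = v_{0} + 2·v_{3}  →  sig = [3:1,2]
  P={5,6,9}:  v_{5} + v_{6} + v_{9} = v_{0} + 2·v_{7}  →  sig = [3:1,2]
  P={1,2,5,6}:  v_{1} + v_{2} + v_{5} + v_{6} = 0  →  sig = [4:]
  P={0,1,2,6}:  v_{0} + v_{1} + v_{2} + v_{6} = v_{4}  →  sig = [4:1]

so the primitive-relation signature multiset is
    |P|=2: 4 collections, coeffs (1), (1,1), (1,1,1), (1,2,2)
    |P|=3: 8 collections, coeffs (1), (1), (1), (1), (1,1,1), (1,1,2), (1,2), (1,2)
    |P|=4: 2 collections, coeffs (), (1)


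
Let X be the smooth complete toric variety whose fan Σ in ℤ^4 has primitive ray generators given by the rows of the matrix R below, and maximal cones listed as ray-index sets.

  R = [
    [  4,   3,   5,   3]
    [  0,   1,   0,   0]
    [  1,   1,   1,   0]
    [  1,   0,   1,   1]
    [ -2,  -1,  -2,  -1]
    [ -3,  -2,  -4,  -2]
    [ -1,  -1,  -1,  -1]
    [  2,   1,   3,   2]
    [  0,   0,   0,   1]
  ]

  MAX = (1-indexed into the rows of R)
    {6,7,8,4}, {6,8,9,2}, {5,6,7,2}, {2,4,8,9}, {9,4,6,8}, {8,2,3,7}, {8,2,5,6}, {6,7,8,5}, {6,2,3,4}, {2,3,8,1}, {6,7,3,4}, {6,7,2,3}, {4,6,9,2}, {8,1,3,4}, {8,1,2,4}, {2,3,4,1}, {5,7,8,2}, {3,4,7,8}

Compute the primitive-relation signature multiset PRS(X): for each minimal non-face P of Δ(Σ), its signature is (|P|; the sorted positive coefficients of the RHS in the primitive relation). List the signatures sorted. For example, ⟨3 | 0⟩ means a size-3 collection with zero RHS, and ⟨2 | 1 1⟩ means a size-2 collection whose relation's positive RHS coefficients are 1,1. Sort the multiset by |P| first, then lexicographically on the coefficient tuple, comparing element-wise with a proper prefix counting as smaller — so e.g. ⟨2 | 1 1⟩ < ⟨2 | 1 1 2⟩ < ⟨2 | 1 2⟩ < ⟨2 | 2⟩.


14 collections generate NE(X_Σ); each relation:

  P={1,5}:  v_{1} + v_{5} = v_{2} + v_{8}  ⟹  sig = ⟨2 | 1 1⟩
  P={1,6}:  v_{1} + v_{6} = v_{2} + v_{4}  ⟹  sig = ⟨2 | 1 1⟩
  P={1,7}:  v_{1} + v_{7} = v_{3} + v_{8}  ⟹  sig = ⟨2 | 1 1⟩
  P={3,5}:  v_{3} + v_{5} = v_{2} + v_{7}  ⟹  sig = ⟨2 | 1 1⟩
  P={3,9}:  v_{3} + v_{9} = v_{2} + v_{4}  ⟹  sig = ⟨2 | 1 1⟩
  P={4,5}:  v_{4} + v_{5} = v_{6} + v_{8}  ⟹  sig = ⟨2 | 1 1⟩
  P={7,9}:  v_{7} + v_{9} = v_{6} + v_{8}  ⟹  sig = ⟨2 | 1 1⟩
  P={1,9}:  v_{1} + v_{9} = 2·v_{2} + 2·v_{4} + v_{8}  ⟹  sig = ⟨2 | 1 2 2⟩
  P={5,9}:  v_{5} + v_{9} = v_{2} + 2·v_{6} + 2·v_{8}  ⟹  sig = ⟨2 | 1 2 2⟩
  P={2,4,7}:  v_{2} + v_{4} + v_{7} = 0  ⟹  sig = ⟨3 | 0⟩
  P={3,6,8}:  v_{3} + v_{6} + v_{8} = 0  ⟹  sig = ⟨3 | 0⟩
  P={2,3,4,8}:  v_{2} + v_{3} + v_{4} + v_{8} = v_{1}  ⟹  sig = ⟨4 | 1⟩
  P={2,4,6,8}:  v_{2} + v_{4} + v_{6} + v_{8} = v_{9}  ⟹  sig = ⟨4 | 1⟩
  P={2,6,7,8}:  v_{2} + v_{6} + v_{7} + v_{8} = v_{5}  ⟹  sig = ⟨4 | 1⟩

Sorted signature multiset PRS(X):
    ⟨2 | 1 1⟩
    ⟨2 | 1 1⟩
    ⟨2 | 1 1⟩
    ⟨2 | 1 1⟩
    ⟨2 | 1 1⟩
    ⟨2 | 1 1⟩
    ⟨2 | 1 1⟩
    ⟨2 | 1 2 2⟩
    ⟨2 | 1 2 2⟩
    ⟨3 | 0⟩
    ⟨3 | 0⟩
    ⟨4 | 1⟩
    ⟨4 | 1⟩
    ⟨4 | 1⟩


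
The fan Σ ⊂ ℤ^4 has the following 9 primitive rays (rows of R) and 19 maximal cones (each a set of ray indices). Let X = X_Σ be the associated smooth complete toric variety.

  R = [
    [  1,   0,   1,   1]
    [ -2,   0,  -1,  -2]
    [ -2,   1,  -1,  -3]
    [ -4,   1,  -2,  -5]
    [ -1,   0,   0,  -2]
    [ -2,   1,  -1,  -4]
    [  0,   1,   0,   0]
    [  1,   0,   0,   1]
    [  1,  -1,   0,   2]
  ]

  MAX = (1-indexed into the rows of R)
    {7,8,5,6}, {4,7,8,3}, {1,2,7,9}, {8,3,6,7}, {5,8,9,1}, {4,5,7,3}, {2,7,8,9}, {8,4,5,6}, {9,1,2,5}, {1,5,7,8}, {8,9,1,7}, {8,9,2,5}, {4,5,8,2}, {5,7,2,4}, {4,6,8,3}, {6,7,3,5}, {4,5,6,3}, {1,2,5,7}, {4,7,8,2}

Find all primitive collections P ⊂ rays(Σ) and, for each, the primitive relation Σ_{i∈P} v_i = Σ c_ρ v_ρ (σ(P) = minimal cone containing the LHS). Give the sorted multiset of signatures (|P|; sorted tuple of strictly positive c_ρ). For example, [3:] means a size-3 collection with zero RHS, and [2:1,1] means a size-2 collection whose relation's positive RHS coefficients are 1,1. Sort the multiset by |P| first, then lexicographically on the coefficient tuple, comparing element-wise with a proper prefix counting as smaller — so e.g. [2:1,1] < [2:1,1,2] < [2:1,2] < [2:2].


Δ(Σ) — 9 vertices, 14 min non-faces:

  P={2,3}:  v_{2} + v_{3} = v_{4} — sig = [2:1]
  P={1,3}:  v_{1} + v_{3} = v_{5} + v_{7} — sig = [2:1,1]
  P={3,9}:  v_{3} + v_{9} = v_{2} + v_{8} — sig = [2:1,1]
  P={1,4}:  v_{1} + v_{4} = v_{2} + v_{5} + v_{7} — sig = [2:1,1,1]
  P={2,6}:  v_{2} + v_{6} = v_{4} + v_{5} + v_{8} — sig = [2:1,1,1]
  P={1,6}:  v_{1} + v_{6} = 2·v_{5} + v_{7} + v_{8} — sig = [2:1,1,2]
  P={6,9}:  v_{6} + v_{9} = v_{2} + v_{5} + 2·v_{8} — sig = [2:1,1,2]
  P={4,9}:  v_{4} + v_{9} = 2·v_{2} + v_{8} — sig = [2:1,2]
  P={1,2,8}:  v_{1} + v_{2} + v_{8} = 0 — sig = [3:]
  P={5,7,9}:  v_{5} + v_{7} + v_{9} = 0 — sig = [3:]
  P={3,5,8}:  v_{3} + v_{5} + v_{8} = v_{6} — sig = [3:1]
  P={4,6,7}:  v_{4} + v_{6} + v_{7} = 3·v_{3} — sig = [3:3]
  P={2,5,7,8}:  v_{2} + v_{5} + v_{7} + v_{8} = v_{3} — sig = [4:1]
  P={4,5,7,8}:  v_{4} + v_{5} + v_{7} + v_{8} = 2·v_{3} — sig = [4:2]

Hence PRS(X_Σ) =
{ [2:1],  [2:1,1] ×2,  [2:1,1,1] ×2,  [2:1,1,2] ×2,  [2:1,2],  [3:] ×2,  [3:1],  [3:3],  [4:1],  [4:2] }


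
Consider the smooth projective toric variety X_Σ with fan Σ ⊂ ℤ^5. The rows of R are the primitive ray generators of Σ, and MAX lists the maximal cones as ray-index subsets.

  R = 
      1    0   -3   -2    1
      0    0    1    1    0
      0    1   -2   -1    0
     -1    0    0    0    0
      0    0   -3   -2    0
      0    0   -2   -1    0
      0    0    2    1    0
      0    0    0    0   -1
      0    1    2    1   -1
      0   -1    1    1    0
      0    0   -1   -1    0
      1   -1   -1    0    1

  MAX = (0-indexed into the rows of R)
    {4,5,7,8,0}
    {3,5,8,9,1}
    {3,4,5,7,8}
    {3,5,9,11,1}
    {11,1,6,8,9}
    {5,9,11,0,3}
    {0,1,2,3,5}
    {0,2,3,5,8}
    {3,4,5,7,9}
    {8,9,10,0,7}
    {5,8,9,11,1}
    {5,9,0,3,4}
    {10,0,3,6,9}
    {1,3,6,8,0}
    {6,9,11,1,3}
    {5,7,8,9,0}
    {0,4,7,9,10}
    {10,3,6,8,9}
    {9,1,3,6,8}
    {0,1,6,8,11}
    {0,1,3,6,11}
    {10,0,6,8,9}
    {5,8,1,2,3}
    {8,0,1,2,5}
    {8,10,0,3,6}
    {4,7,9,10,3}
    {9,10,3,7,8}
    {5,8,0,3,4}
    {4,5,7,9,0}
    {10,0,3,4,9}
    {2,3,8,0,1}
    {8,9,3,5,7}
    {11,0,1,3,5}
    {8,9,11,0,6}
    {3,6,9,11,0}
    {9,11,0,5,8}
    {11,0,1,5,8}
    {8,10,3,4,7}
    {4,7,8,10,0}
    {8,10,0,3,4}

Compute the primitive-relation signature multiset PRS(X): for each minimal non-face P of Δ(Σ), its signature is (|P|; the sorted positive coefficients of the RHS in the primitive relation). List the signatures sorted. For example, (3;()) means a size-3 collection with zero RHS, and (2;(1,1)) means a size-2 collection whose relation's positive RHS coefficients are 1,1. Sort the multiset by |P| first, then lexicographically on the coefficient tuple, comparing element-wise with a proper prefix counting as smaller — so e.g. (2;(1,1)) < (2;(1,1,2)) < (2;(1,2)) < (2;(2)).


|primitive collections| = 22. Relations:

  • {1,10}:  v_{1} + v_{10} = 0 — sig = (2;())
  • {5,6}:  v_{5} + v_{6} = 0 — sig = (2;())
  • {1,4}:  v_{1} + v_{4} = v_{5} — sig = (2;(1))
  • {4,6}:  v_{4} + v_{6} = v_{10} — sig = (2;(1))
  • {5,10}:  v_{5} + v_{10} = v_{4} — sig = (2;(1))
  • {2,9}:  v_{2} + v_{9} = v_{1} + v_{5} — sig = (2;(1,1))
  • {10,11}:  v_{10} + v_{11} = v_{0} + v_{9} — sig = (2;(1,1))
  • {1,7}:  v_{1} + v_{7} = v_{5} + v_{8} + v_{9} — sig = (2;(1,1,1))
  • {4,11}:  v_{4} + v_{11} = v_{0} + v_{5} + v_{9} — sig = (2;(1,1,1))
  • {6,7}:  v_{6} + v_{7} = v_{8} + v_{9} + v_{10} — sig = (2;(1,1,1))
  • {2,6}:  v_{2} + v_{6} = v_{0} + v_{1} + v_{3} + v_{8} — sig = (2;(1,1,1,1))
  • {2,10}:  v_{2} + v_{10} = v_{0} + v_{3} + v_{5} + v_{8} — sig = (2;(1,1,1,1))
  • {2,4}:  v_{2} + v_{4} = v_{0} + v_{3} + 2·v_{5} + v_{8} — sig = (2;(1,1,1,2))
  • {7,11}:  v_{7} + v_{11} = v_{0} + v_{5} + v_{8} + 2·v_{9} — sig = (2;(1,1,1,2))
  • {2,11}:  v_{2} + v_{11} = v_{0} + 2·v_{1} + v_{5} — sig = (2;(1,1,2))
  • {2,7}:  v_{2} + v_{7} = 2·v_{5} + v_{8} — sig = (2;(1,2))
  • {0,1,9}:  v_{0} + v_{1} + v_{9} = v_{11} — sig = (3;(1))
  • {0,3,7}:  v_{0} + v_{3} + v_{7} = v_{4} — sig = (3;(1))
  • {3,8,11}:  v_{3} + v_{8} + v_{11} = v_{1} — sig = (3;(1))
  • {4,8,9}:  v_{4} + v_{8} + v_{9} = v_{7} — sig = (3;(1))
  • {0,3,8,9}:  v_{0} + v_{3} + v_{8} + v_{9} = 0 — sig = (4;())
  • {0,1,3,5,8}:  v_{0} + v_{1} + v_{3} + v_{5} + v_{8} = v_{2} — sig = (5;(1))

Sorted signature multiset PRS(X):
    |P|=2: 16 collections, coeffs (), (), (1), (1), (1), (1,1), (1,1), (1,1,1), (1,1,1), (1,1,1), (1,1,1,1), (1,1,1,1), (1,1,1,2), (1,1,1,2), (1,1,2), (1,2)
    |P|=3: 4 collections, coeffs (1), (1), (1), (1)
    |P|=4: 1 collection, coeffs ()
    |P|=5: 1 collection, coeffs (1)


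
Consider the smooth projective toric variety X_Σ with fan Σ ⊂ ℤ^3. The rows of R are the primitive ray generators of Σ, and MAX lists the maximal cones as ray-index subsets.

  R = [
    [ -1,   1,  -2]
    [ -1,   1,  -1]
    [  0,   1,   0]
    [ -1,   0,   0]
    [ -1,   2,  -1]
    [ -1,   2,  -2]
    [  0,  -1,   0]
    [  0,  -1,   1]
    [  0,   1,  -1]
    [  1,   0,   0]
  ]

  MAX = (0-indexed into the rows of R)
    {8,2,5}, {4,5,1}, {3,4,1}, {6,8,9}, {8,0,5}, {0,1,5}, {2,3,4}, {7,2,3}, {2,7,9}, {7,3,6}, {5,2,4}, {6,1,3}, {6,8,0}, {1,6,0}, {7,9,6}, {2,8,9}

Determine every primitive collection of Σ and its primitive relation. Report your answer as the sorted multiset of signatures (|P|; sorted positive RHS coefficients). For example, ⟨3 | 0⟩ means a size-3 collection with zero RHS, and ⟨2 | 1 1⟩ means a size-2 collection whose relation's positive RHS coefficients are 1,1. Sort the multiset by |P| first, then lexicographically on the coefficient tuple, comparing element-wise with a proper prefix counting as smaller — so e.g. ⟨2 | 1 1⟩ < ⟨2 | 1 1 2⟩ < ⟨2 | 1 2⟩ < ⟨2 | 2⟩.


|primitive collections| = 21. Relations:

  P = {2,6}:  v_{2} + v_{6} = 0 ; sig = ⟨2 | 0⟩
  P = {3,9}:  v_{3} + v_{9} = 0 ; sig = ⟨2 | 0⟩
  P = {7,8}:  v_{7} + v_{8} = 0 ; sig = ⟨2 | 0⟩
  P = {0,2}:  v_{0} + v_{2} = v_{5} ; sig = ⟨2 | 1⟩
  P = {1,2}:  v_{1} + v_{2} = v_{4} ; sig = ⟨2 | 1⟩
  P = {1,7}:  v_{1} + v_{7} = v_{3} ; sig = ⟨2 | 1⟩
  P = {1,8}:  v_{1} + v_{8} = v_{5} ; sig = ⟨2 | 1⟩
  P = {1,9}:  v_{1} + v_{9} = v_{8} ; sig = ⟨2 | 1⟩
  P = {3,8}:  v_{3} + v_{8} = v_{1} ; sig = ⟨2 | 1⟩
  P = {4,6}:  v_{4} + v_{6} = v_{1} ; sig = ⟨2 | 1⟩
  P = {5,6}:  v_{5} + v_{6} = v_{0} ; sig = ⟨2 | 1⟩
  P = {5,7}:  v_{5} + v_{7} = v_{1} ; sig = ⟨2 | 1⟩
  P = {0,4}:  v_{0} + v_{4} = v_{1} + v_{5} ; sig = ⟨2 | 1 1⟩
  P = {0,7}:  v_{0} + v_{7} = v_{1} + v_{6} ; sig = ⟨2 | 1 1⟩
  P = {4,7}:  v_{4} + v_{7} = v_{2} + v_{3} ; sig = ⟨2 | 1 1⟩
  P = {4,8}:  v_{4} + v_{8} = v_{2} + v_{5} ; sig = ⟨2 | 1 1⟩
  P = {4,9}:  v_{4} + v_{9} = v_{2} + v_{8} ; sig = ⟨2 | 1 1⟩
  P = {0,3}:  v_{0} + v_{3} = 2·v_{1} + v_{6} ; sig = ⟨2 | 1 2⟩
  P = {0,9}:  v_{0} + v_{9} = v_{6} + 2·v_{8} ; sig = ⟨2 | 1 2⟩
  P = {3,5}:  v_{3} + v_{5} = 2·v_{1} ; sig = ⟨2 | 2⟩
  P = {5,9}:  v_{5} + v_{9} = 2·v_{8} ; sig = ⟨2 | 2⟩

Hence PRS(X_Σ) =
{ ⟨2 | 0⟩ ×3,  ⟨2 | 1⟩ ×9,  ⟨2 | 1 1⟩ ×5,  ⟨2 | 1 2⟩ ×2,  ⟨2 | 2⟩ ×2 }


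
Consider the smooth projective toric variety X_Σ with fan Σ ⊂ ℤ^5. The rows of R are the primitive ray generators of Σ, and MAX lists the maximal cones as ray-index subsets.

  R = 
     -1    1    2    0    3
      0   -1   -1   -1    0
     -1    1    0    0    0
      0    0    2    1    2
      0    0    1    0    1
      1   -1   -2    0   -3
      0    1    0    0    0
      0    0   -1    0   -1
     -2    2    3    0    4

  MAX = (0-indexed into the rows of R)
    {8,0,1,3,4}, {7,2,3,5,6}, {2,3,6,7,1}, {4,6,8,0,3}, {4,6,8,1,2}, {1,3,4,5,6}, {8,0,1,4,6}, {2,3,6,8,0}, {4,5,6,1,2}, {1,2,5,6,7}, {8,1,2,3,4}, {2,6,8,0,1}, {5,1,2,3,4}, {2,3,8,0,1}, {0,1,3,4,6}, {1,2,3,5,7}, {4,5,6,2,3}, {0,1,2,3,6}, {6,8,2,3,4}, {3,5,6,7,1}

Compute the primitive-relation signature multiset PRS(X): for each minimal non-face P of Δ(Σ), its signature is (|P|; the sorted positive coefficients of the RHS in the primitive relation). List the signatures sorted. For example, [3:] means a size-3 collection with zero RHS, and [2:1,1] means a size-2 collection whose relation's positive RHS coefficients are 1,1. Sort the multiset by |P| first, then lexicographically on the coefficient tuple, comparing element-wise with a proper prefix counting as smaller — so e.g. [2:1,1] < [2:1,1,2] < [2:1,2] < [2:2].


Σ has 9 primitive collections:

  {0,5}:  v_{0} + v_{5} = 0  so sig = [2:]
  {4,7}:  v_{4} + v_{7} = 0  so sig = [2:]
  {5,8}:  v_{5} + v_{8} = v_{2} + v_{4}  so sig = [2:1,1]
  {7,8}:  v_{7} + v_{8} = v_{0} + v_{2}  so sig = [2:1,1]
  {0,7}:  v_{0} + v_{7} = v_{1} + v_{2} + v_{3} + v_{6}  so sig = [2:1,1,1,1]
  {0,2,4}:  v_{0} + v_{2} + v_{4} = v_{8}  so sig = [3:1]
  {1,3,6,8}:  v_{1} + v_{3} + v_{6} + v_{8} = 2·v_{0}  so sig = [4:2]
  {1,2,3,4,6}:  v_{1} + v_{2} + v_{3} + v_{4} + v_{6} = v_{0}  so sig = [5:1]
  {1,2,3,5,6}:  v_{1} + v_{2} + v_{3} + v_{5} + v_{6} = v_{7}  so sig = [5:1]

Hence PRS(X_Σ) =
{ [2:] ×2,  [2:1,1] ×2,  [2:1,1,1,1],  [3:1],  [4:2],  [5:1] ×2 }


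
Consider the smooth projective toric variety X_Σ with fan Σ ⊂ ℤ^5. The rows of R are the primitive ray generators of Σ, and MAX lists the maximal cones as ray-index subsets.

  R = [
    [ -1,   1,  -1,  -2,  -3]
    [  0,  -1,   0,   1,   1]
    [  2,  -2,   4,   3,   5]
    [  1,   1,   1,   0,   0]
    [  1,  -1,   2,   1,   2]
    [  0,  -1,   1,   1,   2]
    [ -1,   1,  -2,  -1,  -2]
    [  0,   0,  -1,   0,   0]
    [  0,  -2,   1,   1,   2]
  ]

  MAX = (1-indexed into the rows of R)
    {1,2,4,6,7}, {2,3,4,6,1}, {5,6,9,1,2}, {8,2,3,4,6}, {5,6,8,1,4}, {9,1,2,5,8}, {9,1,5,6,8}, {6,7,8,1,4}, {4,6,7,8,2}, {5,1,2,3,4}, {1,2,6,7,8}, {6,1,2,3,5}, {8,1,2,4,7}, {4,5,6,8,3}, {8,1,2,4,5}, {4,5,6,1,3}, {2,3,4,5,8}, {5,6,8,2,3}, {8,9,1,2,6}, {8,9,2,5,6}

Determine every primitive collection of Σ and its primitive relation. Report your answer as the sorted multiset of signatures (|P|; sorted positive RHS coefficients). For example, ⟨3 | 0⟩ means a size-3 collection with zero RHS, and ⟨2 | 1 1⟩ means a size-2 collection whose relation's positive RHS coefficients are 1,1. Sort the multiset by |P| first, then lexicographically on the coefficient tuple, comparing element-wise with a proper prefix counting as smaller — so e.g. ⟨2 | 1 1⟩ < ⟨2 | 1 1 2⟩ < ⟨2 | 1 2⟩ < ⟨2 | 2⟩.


The 9 primitive collections of Σ (r=9, n=5):

  {5,7}:  v_{5} + v_{7} = 0 ; sig = ⟨2 | 0⟩
  {4,9}:  v_{4} + v_{9} = v_{5} ; sig = ⟨2 | 1⟩
  {3,7}:  v_{3} + v_{7} = v_{2} + v_{4} + v_{6} ; sig = ⟨2 | 1 1 1⟩
  {7,9}:  v_{7} + v_{9} = v_{1} + v_{2} + v_{6} + v_{8} ; sig = ⟨2 | 1 1 1 1⟩
  {3,9}:  v_{3} + v_{9} = v_{2} + 2·v_{5} + v_{6} ; sig = ⟨2 | 1 1 2⟩
  {1,3,8}:  v_{1} + v_{3} + v_{8} = v_{5} ; sig = ⟨3 | 1⟩
  {2,4,5,6}:  v_{2} + v_{4} + v_{5} + v_{6} = v_{3} ; sig = ⟨4 | 1⟩
  {1,2,4,6,8}:  v_{1} + v_{2} + v_{4} + v_{6} + v_{8} = 0 ; sig = ⟨5 | 0⟩
  {1,2,5,6,8}:  v_{1} + v_{2} + v_{5} + v_{6} + v_{8} = v_{9} ; sig = ⟨5 | 1⟩

Sorted signature multiset PRS(X):
    ⟨2 | 0⟩
    ⟨2 | 1⟩
    ⟨2 | 1 1 1⟩
    ⟨2 | 1 1 1 1⟩
    ⟨2 | 1 1 2⟩
    ⟨3 | 1⟩
    ⟨4 | 1⟩
    ⟨5 | 0⟩
    ⟨5 | 1⟩


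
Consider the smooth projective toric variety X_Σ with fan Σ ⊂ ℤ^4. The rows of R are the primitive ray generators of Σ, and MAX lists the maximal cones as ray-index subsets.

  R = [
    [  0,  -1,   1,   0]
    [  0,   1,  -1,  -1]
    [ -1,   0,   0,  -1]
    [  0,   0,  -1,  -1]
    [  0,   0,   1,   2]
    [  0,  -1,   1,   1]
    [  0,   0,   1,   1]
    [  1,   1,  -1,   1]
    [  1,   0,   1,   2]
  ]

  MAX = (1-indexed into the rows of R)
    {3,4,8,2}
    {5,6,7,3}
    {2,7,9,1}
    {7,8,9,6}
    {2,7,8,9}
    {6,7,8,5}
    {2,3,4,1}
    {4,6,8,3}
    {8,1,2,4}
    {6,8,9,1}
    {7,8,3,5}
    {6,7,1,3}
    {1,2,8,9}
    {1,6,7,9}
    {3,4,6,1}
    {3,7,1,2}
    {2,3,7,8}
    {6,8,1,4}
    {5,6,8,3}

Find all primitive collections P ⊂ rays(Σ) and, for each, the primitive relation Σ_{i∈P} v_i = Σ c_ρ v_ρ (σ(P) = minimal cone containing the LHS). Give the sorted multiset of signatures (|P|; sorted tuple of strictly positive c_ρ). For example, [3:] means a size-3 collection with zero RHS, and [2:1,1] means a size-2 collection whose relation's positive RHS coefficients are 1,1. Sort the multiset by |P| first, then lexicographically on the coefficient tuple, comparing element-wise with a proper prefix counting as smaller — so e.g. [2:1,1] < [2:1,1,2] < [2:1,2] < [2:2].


|primitive collections| = 11. Relations:

  {2,6}:  v_{2} + v_{6} = 0  →  sig = [2:]
  {4,7}:  v_{4} + v_{7} = 0  →  sig = [2:]
  {3,9}:  v_{3} + v_{9} = v_{7}  →  sig = [2:1]
  {1,5}:  v_{1} + v_{5} = v_{6} + v_{7}  →  sig = [2:1,1]
  {4,9}:  v_{4} + v_{9} = v_{1} + v_{8}  →  sig = [2:1,1]
  {2,5}:  v_{2} + v_{5} = v_{3} + v_{7} + v_{8}  →  sig = [2:1,1,1]
  {4,5}:  v_{4} + v_{5} = v_{3} + v_{6} + v_{8}  →  sig = [2:1,1,1]
  {5,9}:  v_{5} + v_{9} = v_{6} + 2·v_{7} + v_{8}  →  sig = [2:1,1,2]
  {1,3,8}:  v_{1} + v_{3} + v_{8} = 0  →  sig = [3:]
  {1,7,8}:  v_{1} + v_{7} + v_{8} = v_{9}  →  sig = [3:1]
  {3,6,7,8}:  v_{3} + v_{6} + v_{7} + v_{8} = v_{5}  →  sig = [4:1]

Sorted signature multiset PRS(X):
{ [2:] ×2,  [2:1],  [2:1,1] ×2,  [2:1,1,1] ×2,  [2:1,1,2],  [3:],  [3:1],  [4:1] }


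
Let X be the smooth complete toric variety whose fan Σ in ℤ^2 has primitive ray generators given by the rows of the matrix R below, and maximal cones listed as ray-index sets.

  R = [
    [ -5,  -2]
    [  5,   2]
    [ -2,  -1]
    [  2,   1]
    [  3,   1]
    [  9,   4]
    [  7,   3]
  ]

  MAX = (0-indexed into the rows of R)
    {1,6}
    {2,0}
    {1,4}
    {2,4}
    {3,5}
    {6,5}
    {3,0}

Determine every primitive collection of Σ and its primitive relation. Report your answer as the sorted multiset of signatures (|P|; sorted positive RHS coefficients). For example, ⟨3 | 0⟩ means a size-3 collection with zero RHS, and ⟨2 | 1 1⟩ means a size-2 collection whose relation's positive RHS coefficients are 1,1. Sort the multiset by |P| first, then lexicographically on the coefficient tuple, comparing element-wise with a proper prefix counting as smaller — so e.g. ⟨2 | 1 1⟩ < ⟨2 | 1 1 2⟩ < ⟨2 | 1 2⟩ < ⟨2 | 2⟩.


14 minimal non-faces of Δ(Σ) (on 7 rays):

  P = {0,1}:  v_{0} + v_{1} = 0  so sig = ⟨2 | 0⟩
  P = {2,3}:  v_{2} + v_{3} = 0  so sig = ⟨2 | 0⟩
  P = {0,4}:  v_{0} + v_{4} = v_{2}  so sig = ⟨2 | 1⟩
  P = {0,6}:  v_{0} + v_{6} = v_{3}  so sig = ⟨2 | 1⟩
  P = {1,2}:  v_{1} + v_{2} = v_{4}  so sig = ⟨2 | 1⟩
  P = {1,3}:  v_{1} + v_{3} = v_{6}  so sig = ⟨2 | 1⟩
  P = {2,5}:  v_{2} + v_{5} = v_{6}  so sig = ⟨2 | 1⟩
  P = {2,6}:  v_{2} + v_{6} = v_{1}  so sig = ⟨2 | 1⟩
  P = {3,4}:  v_{3} + v_{4} = v_{1}  so sig = ⟨2 | 1⟩
  P = {3,6}:  v_{3} + v_{6} = v_{5}  so sig = ⟨2 | 1⟩
  P = {4,5}:  v_{4} + v_{5} = v_{1} + v_{6}  so sig = ⟨2 | 1 1⟩
  P = {0,5}:  v_{0} + v_{5} = 2·v_{3}  so sig = ⟨2 | 2⟩
  P = {1,5}:  v_{1} + v_{5} = 2·v_{6}  so sig = ⟨2 | 2⟩
  P = {4,6}:  v_{4} + v_{6} = 2·v_{1}  so sig = ⟨2 | 2⟩

so the primitive-relation signature multiset is
    |P|=2: 14 collections, coeffs (), (), (1), (1), (1), (1), (1), (1), (1), (1), (1,1), (2), (2), (2)


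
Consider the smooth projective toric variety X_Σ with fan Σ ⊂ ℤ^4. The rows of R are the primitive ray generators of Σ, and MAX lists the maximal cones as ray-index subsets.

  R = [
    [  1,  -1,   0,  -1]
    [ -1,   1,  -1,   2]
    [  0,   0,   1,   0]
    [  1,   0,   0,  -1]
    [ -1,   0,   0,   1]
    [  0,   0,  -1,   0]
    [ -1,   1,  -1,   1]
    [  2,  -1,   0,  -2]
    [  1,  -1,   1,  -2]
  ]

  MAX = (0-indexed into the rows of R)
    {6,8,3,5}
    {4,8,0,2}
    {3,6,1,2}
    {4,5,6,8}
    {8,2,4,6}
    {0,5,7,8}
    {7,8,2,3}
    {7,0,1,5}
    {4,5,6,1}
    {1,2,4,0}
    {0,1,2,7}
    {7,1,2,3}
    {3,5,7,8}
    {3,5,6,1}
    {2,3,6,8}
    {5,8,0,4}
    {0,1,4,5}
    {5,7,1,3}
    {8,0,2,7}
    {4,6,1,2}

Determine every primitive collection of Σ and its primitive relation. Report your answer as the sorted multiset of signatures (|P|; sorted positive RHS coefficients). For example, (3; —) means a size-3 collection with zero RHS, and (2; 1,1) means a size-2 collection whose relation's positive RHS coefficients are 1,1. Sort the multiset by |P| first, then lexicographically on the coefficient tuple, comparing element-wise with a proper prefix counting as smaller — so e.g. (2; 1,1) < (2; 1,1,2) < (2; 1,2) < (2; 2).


Primitive collections (7):

  P = {1,8}:  v_{1} + v_{8} = 0  →  sig = (2; —)
  P = {2,5}:  v_{2} + v_{5} = 0  →  sig = (2; —)
  P = {3,4}:  v_{3} + v_{4} = 0  →  sig = (2; —)
  P = {0,3}:  v_{0} + v_{3} = v_{7}  →  sig = (2; 1)
  P = {0,6}:  v_{0} + v_{6} = v_{5}  →  sig = (2; 1)
  P = {4,7}:  v_{4} + v_{7} = v_{0}  →  sig = (2; 1)
  P = {6,7}:  v_{6} + v_{7} = v_{3} + v_{5}  →  sig = (2; 1,1)

Signatures (|P|; sorted positive RHS coefficients), sorted:
    (2; —)
    (2; —)
    (2; —)
    (2; 1)
    (2; 1)
    (2; 1)
    (2; 1,1)


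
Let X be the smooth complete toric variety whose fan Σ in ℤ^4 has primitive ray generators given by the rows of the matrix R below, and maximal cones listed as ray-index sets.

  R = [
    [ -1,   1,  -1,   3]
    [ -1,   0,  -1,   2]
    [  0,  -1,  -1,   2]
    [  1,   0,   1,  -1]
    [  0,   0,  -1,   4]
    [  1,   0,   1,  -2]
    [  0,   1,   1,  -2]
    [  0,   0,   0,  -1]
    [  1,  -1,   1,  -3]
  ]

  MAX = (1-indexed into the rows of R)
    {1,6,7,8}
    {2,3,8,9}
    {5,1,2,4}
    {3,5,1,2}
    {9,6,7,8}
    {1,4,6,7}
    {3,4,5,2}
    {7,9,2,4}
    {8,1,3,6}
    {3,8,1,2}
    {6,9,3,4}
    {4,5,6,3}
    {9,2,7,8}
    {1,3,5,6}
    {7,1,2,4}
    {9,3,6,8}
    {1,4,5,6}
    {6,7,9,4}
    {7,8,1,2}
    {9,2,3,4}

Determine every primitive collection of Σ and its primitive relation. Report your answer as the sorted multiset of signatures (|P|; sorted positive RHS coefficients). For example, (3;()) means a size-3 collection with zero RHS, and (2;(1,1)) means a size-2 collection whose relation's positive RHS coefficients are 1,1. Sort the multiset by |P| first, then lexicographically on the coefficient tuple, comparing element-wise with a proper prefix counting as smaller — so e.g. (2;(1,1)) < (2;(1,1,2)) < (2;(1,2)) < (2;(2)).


Primitive collections (8):

  • {1,9}:  v_{1} + v_{9} = 0  ⇒ sig = (2;())
  • {2,6}:  v_{2} + v_{6} = 0  ⇒ sig = (2;())
  • {3,7}:  v_{3} + v_{7} = 0  ⇒ sig = (2;())
  • {4,8}:  v_{4} + v_{8} = v_{6}  ⇒ sig = (2;(1))
  • {5,7}:  v_{5} + v_{7} = v_{1} + v_{4}  ⇒ sig = (2;(1,1))
  • {5,9}:  v_{5} + v_{9} = v_{3} + v_{4}  ⇒ sig = (2;(1,1))
  • {5,8}:  v_{5} + v_{8} = v_{1} + v_{3} + v_{6}  ⇒ sig = (2;(1,1,1))
  • {1,3,4}:  v_{1} + v_{3} + v_{4} = v_{5}  ⇒ sig = (3;(1))

Sorted signature multiset PRS(X):
    (2;())
    (2;())
    (2;())
    (2;(1))
    (2;(1,1))
    (2;(1,1))
    (2;(1,1,1))
    (3;(1))


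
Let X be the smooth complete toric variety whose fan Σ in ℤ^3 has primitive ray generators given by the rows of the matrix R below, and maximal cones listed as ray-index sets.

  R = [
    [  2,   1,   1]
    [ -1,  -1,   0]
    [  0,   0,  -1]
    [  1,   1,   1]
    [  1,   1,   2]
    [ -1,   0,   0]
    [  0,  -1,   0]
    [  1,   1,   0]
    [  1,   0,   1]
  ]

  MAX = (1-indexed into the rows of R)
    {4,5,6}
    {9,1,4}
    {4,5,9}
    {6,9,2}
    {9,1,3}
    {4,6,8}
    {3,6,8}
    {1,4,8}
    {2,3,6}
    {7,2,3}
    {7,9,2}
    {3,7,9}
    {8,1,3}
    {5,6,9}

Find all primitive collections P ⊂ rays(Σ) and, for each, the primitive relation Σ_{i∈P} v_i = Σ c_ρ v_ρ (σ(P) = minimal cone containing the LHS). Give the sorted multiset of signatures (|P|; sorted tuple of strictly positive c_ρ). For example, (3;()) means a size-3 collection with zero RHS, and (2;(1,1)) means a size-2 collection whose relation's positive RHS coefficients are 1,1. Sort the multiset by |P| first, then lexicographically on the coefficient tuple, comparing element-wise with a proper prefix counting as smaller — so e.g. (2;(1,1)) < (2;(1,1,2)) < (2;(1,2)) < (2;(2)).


|primitive collections| = 18. Relations:

  • {2,8}:  v_{2} + v_{8} = 0  →  sig = (2;())
  • {1,2}:  v_{1} + v_{2} = v_{9}  →  sig = (2;(1))
  • {1,6}:  v_{1} + v_{6} = v_{4}  →  sig = (2;(1))
  • {3,4}:  v_{3} + v_{4} = v_{8}  →  sig = (2;(1))
  • {3,5}:  v_{3} + v_{5} = v_{4}  →  sig = (2;(1))
  • {4,7}:  v_{4} + v_{7} = v_{9}  →  sig = (2;(1))
  • {6,7}:  v_{6} + v_{7} = v_{2}  →  sig = (2;(1))
  • {8,9}:  v_{8} + v_{9} = v_{1}  →  sig = (2;(1))
  • {2,4}:  v_{2} + v_{4} = v_{6} + v_{9}  →  sig = (2;(1,1))
  • {7,8}:  v_{7} + v_{8} = v_{3} + v_{9}  →  sig = (2;(1,1))
  • {1,5}:  v_{1} + v_{5} = 2·v_{4} + v_{9}  →  sig = (2;(1,2))
  • {1,7}:  v_{1} + v_{7} = v_{3} + 2·v_{9}  →  sig = (2;(1,2))
  • {5,7}:  v_{5} + v_{7} = v_{6} + 2·v_{9}  →  sig = (2;(1,2))
  • {5,8}:  v_{5} + v_{8} = 2·v_{4}  →  sig = (2;(2))
  • {2,5}:  v_{2} + v_{5} = 2·v_{6} + 2·v_{9}  →  sig = (2;(2,2))
  • {3,6,9}:  v_{3} + v_{6} + v_{9} = 0  →  sig = (3;())
  • {2,3,9}:  v_{2} + v_{3} + v_{9} = v_{7}  →  sig = (3;(1))
  • {4,6,9}:  v_{4} + v_{6} + v_{9} = v_{5}  →  sig = (3;(1))

Sorted signature multiset PRS(X):
    (2;())
    (2;(1))
    (2;(1))
    (2;(1))
    (2;(1))
    (2;(1))
    (2;(1))
    (2;(1))
    (2;(1,1))
    (2;(1,1))
    (2;(1,2))
    (2;(1,2))
    (2;(1,2))
    (2;(2))
    (2;(2,2))
    (3;())
    (3;(1))
    (3;(1))


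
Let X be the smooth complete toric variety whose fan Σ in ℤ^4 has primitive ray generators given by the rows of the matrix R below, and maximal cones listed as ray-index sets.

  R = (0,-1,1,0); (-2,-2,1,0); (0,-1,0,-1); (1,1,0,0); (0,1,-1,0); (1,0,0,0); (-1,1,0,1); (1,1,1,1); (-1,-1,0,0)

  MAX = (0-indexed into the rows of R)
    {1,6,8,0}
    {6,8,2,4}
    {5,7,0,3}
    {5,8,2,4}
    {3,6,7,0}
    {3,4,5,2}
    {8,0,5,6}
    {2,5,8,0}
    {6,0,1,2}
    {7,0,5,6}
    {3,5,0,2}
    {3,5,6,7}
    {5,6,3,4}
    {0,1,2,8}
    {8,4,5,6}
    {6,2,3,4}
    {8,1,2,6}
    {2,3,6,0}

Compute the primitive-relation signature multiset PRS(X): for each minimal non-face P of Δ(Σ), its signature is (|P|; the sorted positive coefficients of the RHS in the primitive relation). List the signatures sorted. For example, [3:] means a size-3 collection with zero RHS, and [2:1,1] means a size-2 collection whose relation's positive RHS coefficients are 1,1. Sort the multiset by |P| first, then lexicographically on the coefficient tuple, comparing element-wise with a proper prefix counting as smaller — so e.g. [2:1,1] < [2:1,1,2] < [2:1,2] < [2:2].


Minimal non-faces — 12 found among 9 rays, 18 max cones:

  • {0,4}:  v_{0} + v_{4} = 0  →  sig = [2:]
  • {3,8}:  v_{3} + v_{8} = 0  →  sig = [2:]
  • {1,5}:  v_{1} + v_{5} = v_{0} + v_{8}  →  sig = [2:1,1]
  • {2,7}:  v_{2} + v_{7} = v_{0} + v_{3}  →  sig = [2:1,1]
  • {1,3}:  v_{1} + v_{3} = v_{0} + v_{2} + v_{6}  →  sig = [2:1,1,1]
  • {1,4}:  v_{1} + v_{4} = v_{2} + v_{6} + v_{8}  →  sig = [2:1,1,1]
  • {4,7}:  v_{4} + v_{7} = v_{3} + v_{5} + v_{6}  →  sig = [2:1,1,1]
  • {7,8}:  v_{7} + v_{8} = v_{0} + v_{5} + v_{6}  →  sig = [2:1,1,1]
  • {1,7}:  v_{1} + v_{7} = 2·v_{0} + v_{6}  →  sig = [2:1,2]
  • {2,5,6}:  v_{2} + v_{5} + v_{6} = 0  →  sig = [3:]
  • {0,2,6,8}:  v_{0} + v_{2} + v_{6} + v_{8} = v_{1}  →  sig = [4:1]
  • {0,3,5,6}:  v_{0} + v_{3} + v_{5} + v_{6} = v_{7}  →  sig = [4:1]

Hence PRS(X_Σ) =
{ [2:] ×2,  [2:1,1] ×2,  [2:1,1,1] ×4,  [2:1,2],  [3:],  [4:1] ×2 }


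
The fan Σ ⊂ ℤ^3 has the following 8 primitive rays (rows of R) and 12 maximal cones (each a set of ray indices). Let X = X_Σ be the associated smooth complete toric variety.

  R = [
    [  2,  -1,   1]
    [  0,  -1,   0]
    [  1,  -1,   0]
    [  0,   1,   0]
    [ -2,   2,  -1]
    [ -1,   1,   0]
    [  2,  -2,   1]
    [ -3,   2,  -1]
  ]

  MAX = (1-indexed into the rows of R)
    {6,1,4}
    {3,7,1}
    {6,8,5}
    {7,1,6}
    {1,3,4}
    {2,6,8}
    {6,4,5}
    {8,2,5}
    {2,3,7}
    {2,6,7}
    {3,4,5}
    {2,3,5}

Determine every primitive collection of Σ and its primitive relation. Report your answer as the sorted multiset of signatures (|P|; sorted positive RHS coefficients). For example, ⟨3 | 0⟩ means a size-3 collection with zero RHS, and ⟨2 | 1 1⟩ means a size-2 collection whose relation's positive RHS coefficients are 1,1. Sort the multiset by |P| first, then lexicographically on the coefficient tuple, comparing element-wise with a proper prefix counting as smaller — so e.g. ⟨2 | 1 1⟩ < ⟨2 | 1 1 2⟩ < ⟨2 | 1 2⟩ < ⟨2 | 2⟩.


11 minimal non-faces of Δ(Σ) (on 8 rays):

  • {2,4}:  v_{2} + v_{4} = 0 ; sig = ⟨2 | 0⟩
  • {3,6}:  v_{3} + v_{6} = 0 ; sig = ⟨2 | 0⟩
  • {5,7}:  v_{5} + v_{7} = 0 ; sig = ⟨2 | 0⟩
  • {1,2}:  v_{1} + v_{2} = v_{7} ; sig = ⟨2 | 1⟩
  • {1,5}:  v_{1} + v_{5} = v_{4} ; sig = ⟨2 | 1⟩
  • {1,8}:  v_{1} + v_{8} = v_{6} ; sig = ⟨2 | 1⟩
  • {4,7}:  v_{4} + v_{7} = v_{1} ; sig = ⟨2 | 1⟩
  • {3,8}:  v_{3} + v_{8} = v_{2} + v_{5} ; sig = ⟨2 | 1 1⟩
  • {4,8}:  v_{4} + v_{8} = v_{5} + v_{6} ; sig = ⟨2 | 1 1⟩
  • {7,8}:  v_{7} + v_{8} = v_{2} + v_{6} ; sig = ⟨2 | 1 1⟩
  • {2,5,6}:  v_{2} + v_{5} + v_{6} = v_{8} ; sig = ⟨3 | 1⟩

Hence PRS(X_Σ) =
    |P|=2: 10 collections, coeffs (), (), (), (1), (1), (1), (1), (1,1), (1,1), (1,1)
    |P|=3: 1 collection, coeffs (1)


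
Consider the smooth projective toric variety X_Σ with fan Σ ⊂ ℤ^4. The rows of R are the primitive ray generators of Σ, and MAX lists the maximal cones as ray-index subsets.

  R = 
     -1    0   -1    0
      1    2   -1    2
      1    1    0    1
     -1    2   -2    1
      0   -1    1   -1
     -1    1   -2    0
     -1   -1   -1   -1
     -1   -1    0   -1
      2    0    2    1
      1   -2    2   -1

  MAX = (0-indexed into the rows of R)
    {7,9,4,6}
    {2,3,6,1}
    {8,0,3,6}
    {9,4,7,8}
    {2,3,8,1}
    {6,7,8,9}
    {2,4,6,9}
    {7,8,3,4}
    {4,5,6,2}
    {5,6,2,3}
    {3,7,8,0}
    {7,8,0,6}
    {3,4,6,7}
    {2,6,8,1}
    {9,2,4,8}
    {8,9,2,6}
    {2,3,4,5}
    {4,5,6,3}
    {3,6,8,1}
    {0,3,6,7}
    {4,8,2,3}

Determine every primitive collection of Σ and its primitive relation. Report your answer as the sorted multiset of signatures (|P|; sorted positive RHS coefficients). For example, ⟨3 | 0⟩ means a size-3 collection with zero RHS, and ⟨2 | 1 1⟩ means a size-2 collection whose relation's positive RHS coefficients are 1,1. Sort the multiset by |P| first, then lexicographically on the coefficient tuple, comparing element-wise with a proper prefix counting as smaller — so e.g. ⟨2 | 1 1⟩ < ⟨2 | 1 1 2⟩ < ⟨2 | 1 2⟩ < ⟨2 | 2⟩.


|primitive collections| = 18. Relations:

  • {2,7}:  v_{2} + v_{7} = 0 — sig = ⟨2 | 0⟩
  • {3,9}:  v_{3} + v_{9} = 0 — sig = ⟨2 | 0⟩
  • {0,4}:  v_{0} + v_{4} = v_{7} — sig = ⟨2 | 1⟩
  • {1,4}:  v_{1} + v_{4} = v_{2} — sig = ⟨2 | 1⟩
  • {5,8}:  v_{5} + v_{8} = v_{2} — sig = ⟨2 | 1⟩
  • {0,5}:  v_{0} + v_{5} = v_{3} + v_{6} — sig = ⟨2 | 1 1⟩
  • {0,2}:  v_{0} + v_{2} = v_{3} + v_{6} + v_{8} — sig = ⟨2 | 1 1 1⟩
  • {0,9}:  v_{0} + v_{9} = v_{6} + v_{7} + v_{8} — sig = ⟨2 | 1 1 1⟩
  • {1,7}:  v_{1} + v_{7} = v_{3} + v_{6} + v_{8} — sig = ⟨2 | 1 1 1⟩
  • {1,9}:  v_{1} + v_{9} = v_{2} + v_{6} + v_{8} — sig = ⟨2 | 1 1 1⟩
  • {5,7}:  v_{5} + v_{7} = v_{3} + v_{4} + v_{6} — sig = ⟨2 | 1 1 1⟩
  • {5,9}:  v_{5} + v_{9} = v_{2} + v_{4} + v_{6} — sig = ⟨2 | 1 1 1⟩
  • {1,5}:  v_{1} + v_{5} = 2·v_{2} + v_{3} + v_{6} — sig = ⟨2 | 1 1 2⟩
  • {0,1}:  v_{0} + v_{1} = 2·v_{3} + 2·v_{6} + 2·v_{8} — sig = ⟨2 | 2 2 2⟩
  • {4,6,8}:  v_{4} + v_{6} + v_{8} = v_{9} — sig = ⟨3 | 1⟩
  • {2,3,4,6}:  v_{2} + v_{3} + v_{4} + v_{6} = v_{5} — sig = ⟨4 | 1⟩
  • {2,3,6,8}:  v_{2} + v_{3} + v_{6} + v_{8} = v_{1} — sig = ⟨4 | 1⟩
  • {3,6,7,8}:  v_{3} + v_{6} + v_{7} + v_{8} = v_{0} — sig = ⟨4 | 1⟩

Hence PRS(X_Σ) =
    ⟨2 | 0⟩
    ⟨2 | 0⟩
    ⟨2 | 1⟩
    ⟨2 | 1⟩
    ⟨2 | 1⟩
    ⟨2 | 1 1⟩
    ⟨2 | 1 1 1⟩
    ⟨2 | 1 1 1⟩
    ⟨2 | 1 1 1⟩
    ⟨2 | 1 1 1⟩
    ⟨2 | 1 1 1⟩
    ⟨2 | 1 1 1⟩
    ⟨2 | 1 1 2⟩
    ⟨2 | 2 2 2⟩
    ⟨3 | 1⟩
    ⟨4 | 1⟩
    ⟨4 | 1⟩
    ⟨4 | 1⟩
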